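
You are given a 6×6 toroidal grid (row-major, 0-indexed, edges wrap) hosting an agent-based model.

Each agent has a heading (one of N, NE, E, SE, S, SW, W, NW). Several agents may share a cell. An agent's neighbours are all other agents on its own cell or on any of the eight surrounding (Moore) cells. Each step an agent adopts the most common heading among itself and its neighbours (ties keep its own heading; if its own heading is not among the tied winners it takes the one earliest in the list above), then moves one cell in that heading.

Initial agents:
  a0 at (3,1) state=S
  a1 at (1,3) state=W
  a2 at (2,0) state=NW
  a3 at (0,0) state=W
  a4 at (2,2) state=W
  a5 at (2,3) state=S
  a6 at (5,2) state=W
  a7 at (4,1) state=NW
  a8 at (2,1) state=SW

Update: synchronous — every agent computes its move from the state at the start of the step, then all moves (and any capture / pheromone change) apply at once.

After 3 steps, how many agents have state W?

t=1: a0@(2,0):NW a1@(1,2):W a2@(1,5):NW a3@(0,5):W a4@(2,1):W a5@(2,2):W a6@(5,1):W a7@(3,0):NW a8@(3,0):SW
t=2: a0@(1,5):NW a1@(1,1):W a2@(0,4):NW a3@(0,4):W a4@(2,0):W a5@(2,1):W a6@(5,0):W a7@(2,5):NW a8@(2,5):NW
t=3: a0@(0,4):NW a1@(1,0):W a2@(5,3):NW a3@(5,3):NW a4@(2,5):W a5@(2,0):W a6@(5,5):W a7@(1,4):NW a8@(1,4):NW

4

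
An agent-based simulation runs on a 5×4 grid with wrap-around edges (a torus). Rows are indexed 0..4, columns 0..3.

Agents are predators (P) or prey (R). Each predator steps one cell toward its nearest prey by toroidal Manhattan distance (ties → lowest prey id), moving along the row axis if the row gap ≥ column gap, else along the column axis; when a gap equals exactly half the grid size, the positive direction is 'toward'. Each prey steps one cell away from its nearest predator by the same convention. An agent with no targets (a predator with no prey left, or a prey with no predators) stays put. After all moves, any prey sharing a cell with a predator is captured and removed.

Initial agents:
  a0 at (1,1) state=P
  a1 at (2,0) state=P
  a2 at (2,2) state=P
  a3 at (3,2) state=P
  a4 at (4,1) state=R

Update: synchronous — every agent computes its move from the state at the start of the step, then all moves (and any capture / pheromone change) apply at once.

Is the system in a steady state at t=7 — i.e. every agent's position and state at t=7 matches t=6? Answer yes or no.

t=1: a0@(0,1):P a1@(3,0):P a2@(3,2):P a3@(4,2):P a4@(3,1):R
t=2: a0@(4,1):P a1@(3,1):P a2@(3,1):P a3@(3,2):P
t=3: (unchanged — steady state)

yes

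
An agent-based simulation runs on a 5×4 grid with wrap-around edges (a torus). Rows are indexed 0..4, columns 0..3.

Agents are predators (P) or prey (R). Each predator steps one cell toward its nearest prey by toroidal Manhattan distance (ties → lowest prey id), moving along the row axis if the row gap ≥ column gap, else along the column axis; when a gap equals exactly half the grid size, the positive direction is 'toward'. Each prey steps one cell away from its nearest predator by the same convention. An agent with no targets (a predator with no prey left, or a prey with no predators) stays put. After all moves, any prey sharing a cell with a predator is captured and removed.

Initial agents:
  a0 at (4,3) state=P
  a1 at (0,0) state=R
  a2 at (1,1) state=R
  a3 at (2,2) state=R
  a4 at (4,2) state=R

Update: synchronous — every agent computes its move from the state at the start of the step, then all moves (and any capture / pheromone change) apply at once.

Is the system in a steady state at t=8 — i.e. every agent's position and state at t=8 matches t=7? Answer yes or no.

no

t=1: a0@(4,2):P a1@(1,0):R a2@(2,1):R a3@(1,2):R a4@(4,1):R
t=2: a0@(4,1):P a1@(2,0):R a2@(1,1):R a3@(2,2):R a4@(4,0):R
t=3: a0@(4,0):P a1@(1,0):R a2@(2,1):R a3@(1,2):R a4@(4,3):R
t=4: a0@(4,3):P a1@(2,0):R a2@(1,1):R a3@(2,2):R a4@(4,2):R
t=5: a0@(4,2):P a1@(1,0):R a2@(2,1):R a3@(1,2):R a4@(4,1):R
t=6: a0@(4,1):P a1@(2,0):R a2@(1,1):R a3@(2,2):R a4@(4,0):R
t=7: a0@(4,0):P a1@(1,0):R a2@(2,1):R a3@(1,2):R a4@(4,3):R
t=8: a0@(4,3):P a1@(2,0):R a2@(1,1):R a3@(2,2):R a4@(4,2):R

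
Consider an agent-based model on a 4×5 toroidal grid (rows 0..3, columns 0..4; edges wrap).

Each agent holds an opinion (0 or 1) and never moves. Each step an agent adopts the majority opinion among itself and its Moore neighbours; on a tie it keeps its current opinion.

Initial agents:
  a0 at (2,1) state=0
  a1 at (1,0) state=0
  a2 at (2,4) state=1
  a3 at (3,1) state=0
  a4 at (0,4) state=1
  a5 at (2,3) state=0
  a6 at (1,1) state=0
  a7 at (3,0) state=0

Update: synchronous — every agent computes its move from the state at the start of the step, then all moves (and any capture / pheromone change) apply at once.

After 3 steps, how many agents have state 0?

t=1: a0@(2,1):0 a1@(1,0):0 a2@(2,4):0 a3@(3,1):0 a4@(0,4):0 a5@(2,3):0 a6@(1,1):0 a7@(3,0):0
t=2: (unchanged — steady state)

8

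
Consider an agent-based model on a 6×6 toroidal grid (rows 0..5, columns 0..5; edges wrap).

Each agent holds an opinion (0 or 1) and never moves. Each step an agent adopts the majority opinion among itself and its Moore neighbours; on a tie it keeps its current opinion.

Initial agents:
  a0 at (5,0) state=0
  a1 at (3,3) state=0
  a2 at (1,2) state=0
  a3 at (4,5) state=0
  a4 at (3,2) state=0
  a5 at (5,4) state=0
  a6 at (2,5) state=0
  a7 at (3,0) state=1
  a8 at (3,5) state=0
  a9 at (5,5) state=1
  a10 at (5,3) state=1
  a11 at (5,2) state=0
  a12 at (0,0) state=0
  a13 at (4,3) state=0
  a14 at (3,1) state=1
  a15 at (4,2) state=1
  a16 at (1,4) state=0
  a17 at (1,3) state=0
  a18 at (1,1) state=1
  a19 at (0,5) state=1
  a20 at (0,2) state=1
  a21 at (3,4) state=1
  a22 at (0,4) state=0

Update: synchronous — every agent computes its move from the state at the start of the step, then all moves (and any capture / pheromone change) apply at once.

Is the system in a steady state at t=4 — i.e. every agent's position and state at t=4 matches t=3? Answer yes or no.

no

t=1: a0@(5,0):0 a1@(3,3):0 a2@(1,2):0 a3@(4,5):0 a4@(3,2):0 a5@(5,4):0 a6@(2,5):0 a7@(3,0):0 a8@(3,5):0 a9@(5,5):0 a10@(5,3):0 a11@(5,2):1 a12@(0,0):1 a13@(4,3):0 a14@(3,1):1 a15@(4,2):0 a16@(1,4):0 a17@(1,3):0 a18@(1,1):1 a19@(0,5):0 a20@(0,2):1 a21@(3,4):0 a22@(0,4):0
t=2: a0@(5,0):0 a1@(3,3):0 a2@(1,2):0 a3@(4,5):0 a4@(3,2):0 a5@(5,4):0 a6@(2,5):0 a7@(3,0):0 a8@(3,5):0 a9@(5,5):0 a10@(5,3):0 a11@(5,2):0 a12@(0,0):0 a13@(4,3):0 a14@(3,1):0 a15@(4,2):0 a16@(1,4):0 a17@(1,3):0 a18@(1,1):1 a19@(0,5):0 a20@(0,2):1 a21@(3,4):0 a22@(0,4):0
t=3: a0@(5,0):0 a1@(3,3):0 a2@(1,2):0 a3@(4,5):0 a4@(3,2):0 a5@(5,4):0 a6@(2,5):0 a7@(3,0):0 a8@(3,5):0 a9@(5,5):0 a10@(5,3):0 a11@(5,2):0 a12@(0,0):0 a13@(4,3):0 a14@(3,1):0 a15@(4,2):0 a16@(1,4):0 a17@(1,3):0 a18@(1,1):1 a19@(0,5):0 a20@(0,2):0 a21@(3,4):0 a22@(0,4):0
t=4: a0@(5,0):0 a1@(3,3):0 a2@(1,2):0 a3@(4,5):0 a4@(3,2):0 a5@(5,4):0 a6@(2,5):0 a7@(3,0):0 a8@(3,5):0 a9@(5,5):0 a10@(5,3):0 a11@(5,2):0 a12@(0,0):0 a13@(4,3):0 a14@(3,1):0 a15@(4,2):0 a16@(1,4):0 a17@(1,3):0 a18@(1,1):0 a19@(0,5):0 a20@(0,2):0 a21@(3,4):0 a22@(0,4):0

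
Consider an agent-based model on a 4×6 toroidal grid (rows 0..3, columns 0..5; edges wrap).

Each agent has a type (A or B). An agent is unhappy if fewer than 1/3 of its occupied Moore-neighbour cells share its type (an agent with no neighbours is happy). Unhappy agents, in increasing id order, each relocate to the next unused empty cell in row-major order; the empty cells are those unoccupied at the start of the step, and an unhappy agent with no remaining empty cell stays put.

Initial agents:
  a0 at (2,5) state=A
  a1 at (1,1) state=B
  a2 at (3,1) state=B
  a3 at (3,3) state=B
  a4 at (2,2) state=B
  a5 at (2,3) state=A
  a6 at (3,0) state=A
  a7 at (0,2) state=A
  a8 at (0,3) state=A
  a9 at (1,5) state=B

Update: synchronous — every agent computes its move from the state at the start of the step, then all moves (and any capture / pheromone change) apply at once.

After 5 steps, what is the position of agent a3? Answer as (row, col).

t=1: a0@(2,5):A a1@(1,1):B a2@(3,1):B a3@(0,0):B a4@(2,2):B a5@(0,1):A a6@(3,0):A a7@(0,4):A a8@(0,3):A a9@(0,5):B
t=2: a0@(2,5):A a1@(1,1):B a2@(3,1):B a3@(0,0):B a4@(2,2):B a5@(0,2):A a6@(3,0):A a7@(0,4):A a8@(0,3):A a9@(0,5):B
t=3: a0@(2,5):A a1@(1,1):B a2@(3,1):B a3@(0,0):B a4@(2,2):B a5@(0,2):A a6@(0,1):A a7@(0,4):A a8@(0,3):A a9@(0,5):B
t=4: a0@(2,5):A a1@(1,1):B a2@(3,1):B a3@(0,0):B a4@(2,2):B a5@(0,2):A a6@(1,0):A a7@(0,4):A a8@(0,3):A a9@(0,5):B
t=5: a0@(2,5):A a1@(1,1):B a2@(3,1):B a3@(0,0):B a4@(2,2):B a5@(0,2):A a6@(0,1):A a7@(0,4):A a8@(0,3):A a9@(0,5):B

(0, 0)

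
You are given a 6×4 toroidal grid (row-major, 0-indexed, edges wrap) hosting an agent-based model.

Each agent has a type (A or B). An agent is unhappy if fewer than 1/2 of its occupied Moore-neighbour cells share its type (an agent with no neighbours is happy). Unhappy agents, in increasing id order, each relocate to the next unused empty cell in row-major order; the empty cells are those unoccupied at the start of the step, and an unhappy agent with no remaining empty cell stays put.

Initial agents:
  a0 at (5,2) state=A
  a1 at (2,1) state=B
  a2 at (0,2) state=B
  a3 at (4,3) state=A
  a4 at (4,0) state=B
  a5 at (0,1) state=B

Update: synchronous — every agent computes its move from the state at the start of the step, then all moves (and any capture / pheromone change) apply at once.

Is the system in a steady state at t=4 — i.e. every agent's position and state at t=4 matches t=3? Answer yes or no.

t=1: a0@(0,0):A a1@(2,1):B a2@(0,2):B a3@(4,3):A a4@(0,3):B a5@(0,1):B
t=2: a0@(1,0):A a1@(2,1):B a2@(0,2):B a3@(4,3):A a4@(0,3):B a5@(0,1):B
t=3: a0@(0,0):A a1@(1,1):B a2@(0,2):B a3@(4,3):A a4@(0,3):B a5@(0,1):B
t=4: a0@(1,0):A a1@(1,1):B a2@(0,2):B a3@(4,3):A a4@(0,3):B a5@(0,1):B

no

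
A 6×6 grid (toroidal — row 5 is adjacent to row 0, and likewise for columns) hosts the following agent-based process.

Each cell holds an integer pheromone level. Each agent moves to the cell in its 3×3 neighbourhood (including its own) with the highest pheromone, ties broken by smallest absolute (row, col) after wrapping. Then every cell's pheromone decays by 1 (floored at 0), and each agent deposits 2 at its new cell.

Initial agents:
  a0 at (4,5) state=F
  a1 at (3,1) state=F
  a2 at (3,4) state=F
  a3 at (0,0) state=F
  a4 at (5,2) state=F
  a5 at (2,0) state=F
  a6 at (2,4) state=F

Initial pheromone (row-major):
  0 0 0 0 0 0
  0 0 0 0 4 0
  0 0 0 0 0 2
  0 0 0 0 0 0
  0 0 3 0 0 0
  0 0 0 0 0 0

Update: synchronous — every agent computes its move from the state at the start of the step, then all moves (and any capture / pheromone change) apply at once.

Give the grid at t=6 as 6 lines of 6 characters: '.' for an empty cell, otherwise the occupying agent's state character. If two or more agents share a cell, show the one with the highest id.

F.....
....F.
......
......
..F...
......

t=1: a0@(3,0) a1@(4,2) a2@(2,5) a3@(0,0) a4@(4,2) a5@(2,5) a6@(1,4) | pheromone: 2 0 0 0 0 0 / 0 0 0 0 5 0 / 0 0 0 0 0 5 / 2 0 0 0 0 0 / 0 0 6 0 0 0 / 0 0 0 0 0 0
t=2: a0@(2,5) a1@(4,2) a2@(1,4) a3@(0,0) a4@(4,2) a5@(1,4) a6@(1,4) | pheromone: 3 0 0 0 0 0 / 0 0 0 0 10 0 / 0 0 0 0 0 6 / 1 0 0 0 0 0 / 0 0 9 0 0 0 / 0 0 0 0 0 0
t=3: a0@(1,4) a1@(4,2) a2@(1,4) a3@(0,0) a4@(4,2) a5@(1,4) a6@(1,4) | pheromone: 4 0 0 0 0 0 / 0 0 0 0 17 0 / 0 0 0 0 0 5 / 0 0 0 0 0 0 / 0 0 12 0 0 0 / 0 0 0 0 0 0
t=4: a0@(1,4) a1@(4,2) a2@(1,4) a3@(0,0) a4@(4,2) a5@(1,4) a6@(1,4) | pheromone: 5 0 0 0 0 0 / 0 0 0 0 24 0 / 0 0 0 0 0 4 / 0 0 0 0 0 0 / 0 0 15 0 0 0 / 0 0 0 0 0 0
t=5: a0@(1,4) a1@(4,2) a2@(1,4) a3@(0,0) a4@(4,2) a5@(1,4) a6@(1,4) | pheromone: 6 0 0 0 0 0 / 0 0 0 0 31 0 / 0 0 0 0 0 3 / 0 0 0 0 0 0 / 0 0 18 0 0 0 / 0 0 0 0 0 0
t=6: a0@(1,4) a1@(4,2) a2@(1,4) a3@(0,0) a4@(4,2) a5@(1,4) a6@(1,4) | pheromone: 7 0 0 0 0 0 / 0 0 0 0 38 0 / 0 0 0 0 0 2 / 0 0 0 0 0 0 / 0 0 21 0 0 0 / 0 0 0 0 0 0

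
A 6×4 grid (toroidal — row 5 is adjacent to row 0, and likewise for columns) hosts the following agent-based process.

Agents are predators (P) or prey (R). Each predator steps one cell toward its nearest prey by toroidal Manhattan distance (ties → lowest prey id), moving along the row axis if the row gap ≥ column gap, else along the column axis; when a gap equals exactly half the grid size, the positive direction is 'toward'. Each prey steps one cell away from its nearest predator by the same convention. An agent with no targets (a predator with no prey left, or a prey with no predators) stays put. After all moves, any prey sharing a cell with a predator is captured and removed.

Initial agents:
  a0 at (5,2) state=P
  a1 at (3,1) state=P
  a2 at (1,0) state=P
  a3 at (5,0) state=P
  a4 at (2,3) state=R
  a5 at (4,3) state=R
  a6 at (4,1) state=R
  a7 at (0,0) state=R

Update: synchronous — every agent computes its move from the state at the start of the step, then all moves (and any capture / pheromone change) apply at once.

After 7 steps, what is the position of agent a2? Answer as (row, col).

(0, 0)

t=1: a0@(4,2):P a1@(4,1):P a2@(0,0):P a3@(0,0):P a4@(3,3):R a5@(3,3):R a6@(5,1):R a7@(5,0):R
t=2: a0@(3,2):P a1@(5,1):P a2@(5,0):P a3@(5,0):P a4@(2,3):R a5@(2,3):R a6@(0,1):R a7@(4,0):R
t=3: a0@(2,2):P a1@(0,1):P a2@(4,0):P a3@(4,0):P a4@(1,3):R a5@(1,3):R a6@(1,1):R a7@(3,0):R
t=4: a0@(1,2):P a1@(1,1):P a2@(3,0):P a3@(3,0):P a4@(0,3):R a5@(0,3):R a6@(2,1):R a7@(2,0):R
t=5: a0@(0,2):P a1@(2,1):P a2@(2,0):P a3@(2,0):P a4@(5,3):R a5@(5,3):R a6@(3,1):R a7@(1,0):R
t=6: a0@(5,2):P a1@(3,1):P a2@(1,0):P a3@(1,0):P a4@(4,3):R a5@(4,3):R a6@(4,1):R a7@(0,0):R
t=7: a0@(4,2):P a1@(4,1):P a2@(0,0):P a3@(0,0):P a4@(3,3):R a5@(3,3):R a6@(5,1):R a7@(5,0):R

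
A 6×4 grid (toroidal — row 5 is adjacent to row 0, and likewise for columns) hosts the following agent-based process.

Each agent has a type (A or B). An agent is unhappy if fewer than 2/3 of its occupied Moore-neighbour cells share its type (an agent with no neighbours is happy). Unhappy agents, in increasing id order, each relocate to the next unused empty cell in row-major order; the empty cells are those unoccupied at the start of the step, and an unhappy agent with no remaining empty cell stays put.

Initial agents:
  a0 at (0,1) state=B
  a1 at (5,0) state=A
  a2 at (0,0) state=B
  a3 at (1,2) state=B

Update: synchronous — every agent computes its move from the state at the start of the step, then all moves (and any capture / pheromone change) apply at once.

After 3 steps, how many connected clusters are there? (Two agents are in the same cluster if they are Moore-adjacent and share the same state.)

2

t=1: a0@(0,1):B a1@(0,2):A a2@(0,3):B a3@(1,2):B
t=2: a0@(0,0):B a1@(1,0):A a2@(1,1):B a3@(1,2):B
t=3: a0@(0,1):B a1@(0,2):A a2@(1,1):B a3@(1,2):B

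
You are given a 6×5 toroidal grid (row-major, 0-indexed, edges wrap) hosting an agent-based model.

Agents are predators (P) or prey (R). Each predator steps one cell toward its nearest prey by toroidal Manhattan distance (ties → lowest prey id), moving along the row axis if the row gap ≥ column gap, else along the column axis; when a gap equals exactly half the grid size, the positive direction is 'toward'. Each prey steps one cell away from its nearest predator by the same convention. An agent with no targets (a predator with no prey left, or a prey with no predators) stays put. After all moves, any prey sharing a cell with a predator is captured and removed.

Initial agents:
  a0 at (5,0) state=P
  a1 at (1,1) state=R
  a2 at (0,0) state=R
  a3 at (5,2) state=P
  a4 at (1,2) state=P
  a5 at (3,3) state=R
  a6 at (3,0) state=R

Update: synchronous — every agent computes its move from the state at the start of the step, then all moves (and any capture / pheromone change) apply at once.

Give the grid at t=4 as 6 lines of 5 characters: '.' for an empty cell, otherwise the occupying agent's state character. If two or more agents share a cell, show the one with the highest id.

.....
.....
.P...
P....
R....
R..R.

t=1: a0@(0,0):P a1@(1,0):R a2@(1,0):R a3@(0,2):P a4@(1,1):P a5@(2,3):R a6@(2,0):R
t=2: a0@(1,0):P a1@(2,0):R a2@(2,0):R a3@(0,1):P a4@(1,0):P a5@(3,3):R a6@(3,0):R
t=3: a0@(2,0):P a1@(3,0):R a2@(3,0):R a3@(1,1):P a4@(2,0):P a5@(4,3):R a6@(4,0):R
t=4: a0@(3,0):P a1@(4,0):R a2@(4,0):R a3@(2,1):P a4@(3,0):P a5@(5,3):R a6@(5,0):R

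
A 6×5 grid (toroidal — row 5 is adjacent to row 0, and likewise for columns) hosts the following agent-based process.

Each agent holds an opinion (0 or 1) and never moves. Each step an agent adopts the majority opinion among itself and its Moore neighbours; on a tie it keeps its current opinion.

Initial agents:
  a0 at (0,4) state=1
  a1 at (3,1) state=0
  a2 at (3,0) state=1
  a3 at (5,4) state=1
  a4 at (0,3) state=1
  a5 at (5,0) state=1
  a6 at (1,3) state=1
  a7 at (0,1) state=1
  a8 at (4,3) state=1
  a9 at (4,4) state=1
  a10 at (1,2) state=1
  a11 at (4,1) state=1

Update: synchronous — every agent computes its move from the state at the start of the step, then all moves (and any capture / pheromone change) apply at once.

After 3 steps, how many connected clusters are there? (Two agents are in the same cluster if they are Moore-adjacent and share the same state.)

t=1: a0@(0,4):1 a1@(3,1):1 a2@(3,0):1 a3@(5,4):1 a4@(0,3):1 a5@(5,0):1 a6@(1,3):1 a7@(0,1):1 a8@(4,3):1 a9@(4,4):1 a10@(1,2):1 a11@(4,1):1
t=2: (unchanged — steady state)

1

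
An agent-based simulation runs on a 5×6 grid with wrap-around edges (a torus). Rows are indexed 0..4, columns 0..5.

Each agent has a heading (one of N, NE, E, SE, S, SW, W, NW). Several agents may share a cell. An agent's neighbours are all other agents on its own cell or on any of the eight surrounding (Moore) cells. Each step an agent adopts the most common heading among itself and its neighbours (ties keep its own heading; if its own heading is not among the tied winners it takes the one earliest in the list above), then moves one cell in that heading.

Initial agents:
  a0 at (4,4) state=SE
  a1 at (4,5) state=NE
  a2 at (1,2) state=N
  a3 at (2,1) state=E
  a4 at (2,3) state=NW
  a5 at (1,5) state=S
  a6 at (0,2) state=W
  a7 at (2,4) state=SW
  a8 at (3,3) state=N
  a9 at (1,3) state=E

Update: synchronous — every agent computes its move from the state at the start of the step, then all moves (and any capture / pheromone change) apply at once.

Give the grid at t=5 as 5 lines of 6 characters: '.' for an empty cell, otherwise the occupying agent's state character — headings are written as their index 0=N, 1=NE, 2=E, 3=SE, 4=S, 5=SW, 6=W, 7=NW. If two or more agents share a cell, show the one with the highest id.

22....
.22...
22....
......
...31.

t=1: a0@(0,5):SE a1@(3,0):NE a2@(1,3):E a3@(2,2):E a4@(1,3):N a5@(2,5):S a6@(0,1):W a7@(3,3):SW a8@(2,3):N a9@(1,4):E
t=2: a0@(1,0):SE a1@(2,1):NE a2@(1,4):E a3@(2,3):E a4@(1,4):E a5@(3,5):S a6@(0,0):W a7@(4,2):SW a8@(2,4):E a9@(1,5):E
t=3: a0@(2,1):SE a1@(1,2):NE a2@(1,5):E a3@(2,4):E a4@(1,5):E a5@(4,5):S a6@(0,5):W a7@(0,1):SW a8@(2,5):E a9@(1,0):E
t=4: a0@(3,2):SE a1@(0,3):NE a2@(1,0):E a3@(2,5):E a4@(1,0):E a5@(0,5):S a6@(0,0):E a7@(1,0):SW a8@(2,0):E a9@(1,1):E
t=5: a0@(4,3):SE a1@(4,4):NE a2@(1,1):E a3@(2,0):E a4@(1,1):E a5@(0,0):E a6@(0,1):E a7@(1,1):E a8@(2,1):E a9@(1,2):E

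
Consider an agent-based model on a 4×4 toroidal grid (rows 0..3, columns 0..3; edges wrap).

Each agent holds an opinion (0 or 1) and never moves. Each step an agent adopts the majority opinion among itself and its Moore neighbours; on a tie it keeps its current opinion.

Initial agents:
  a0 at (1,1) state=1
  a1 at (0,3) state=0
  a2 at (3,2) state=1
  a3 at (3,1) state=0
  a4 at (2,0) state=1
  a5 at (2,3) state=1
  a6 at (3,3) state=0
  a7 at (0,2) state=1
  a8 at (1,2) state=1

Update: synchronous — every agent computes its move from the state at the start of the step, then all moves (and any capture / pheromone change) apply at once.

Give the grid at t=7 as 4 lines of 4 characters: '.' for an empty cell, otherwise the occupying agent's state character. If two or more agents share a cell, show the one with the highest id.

t=1: a0@(1,1):1 a1@(0,3):1 a2@(3,2):1 a3@(3,1):1 a4@(2,0):1 a5@(2,3):1 a6@(3,3):1 a7@(0,2):1 a8@(1,2):1
t=2: (unchanged — steady state)

..11
.11.
1..1
.111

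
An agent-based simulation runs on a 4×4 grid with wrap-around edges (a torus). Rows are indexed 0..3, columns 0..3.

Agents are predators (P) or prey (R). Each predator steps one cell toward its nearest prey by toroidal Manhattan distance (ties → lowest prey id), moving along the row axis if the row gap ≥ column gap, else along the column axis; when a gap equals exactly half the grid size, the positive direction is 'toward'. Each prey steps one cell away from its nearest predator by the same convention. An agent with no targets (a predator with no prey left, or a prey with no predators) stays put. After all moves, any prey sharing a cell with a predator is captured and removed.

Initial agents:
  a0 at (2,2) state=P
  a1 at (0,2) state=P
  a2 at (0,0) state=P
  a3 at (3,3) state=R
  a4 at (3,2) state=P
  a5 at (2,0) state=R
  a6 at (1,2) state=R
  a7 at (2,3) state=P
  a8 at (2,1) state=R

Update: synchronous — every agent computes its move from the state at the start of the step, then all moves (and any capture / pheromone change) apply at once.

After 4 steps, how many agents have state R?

t=1: a0@(1,2):P a1@(1,2):P a2@(3,0):P a4@(3,3):P a5@(2,1):R a6@(0,2):R a7@(3,3):P a8@(2,0):R
t=2: a0@(0,2):P a1@(0,2):P a2@(2,0):P a4@(0,3):P a5@(3,1):R a6@(3,2):R a7@(0,3):P a8@(1,0):R
t=3: a0@(3,2):P a1@(3,2):P a2@(1,0):P a4@(3,3):P a5@(2,1):R a6@(2,2):R a7@(3,3):P a8@(0,0):R
t=4: a0@(2,2):P a1@(2,2):P a2@(0,0):P a4@(2,3):P a5@(1,1):R a6@(1,2):R a7@(2,3):P a8@(3,0):R

3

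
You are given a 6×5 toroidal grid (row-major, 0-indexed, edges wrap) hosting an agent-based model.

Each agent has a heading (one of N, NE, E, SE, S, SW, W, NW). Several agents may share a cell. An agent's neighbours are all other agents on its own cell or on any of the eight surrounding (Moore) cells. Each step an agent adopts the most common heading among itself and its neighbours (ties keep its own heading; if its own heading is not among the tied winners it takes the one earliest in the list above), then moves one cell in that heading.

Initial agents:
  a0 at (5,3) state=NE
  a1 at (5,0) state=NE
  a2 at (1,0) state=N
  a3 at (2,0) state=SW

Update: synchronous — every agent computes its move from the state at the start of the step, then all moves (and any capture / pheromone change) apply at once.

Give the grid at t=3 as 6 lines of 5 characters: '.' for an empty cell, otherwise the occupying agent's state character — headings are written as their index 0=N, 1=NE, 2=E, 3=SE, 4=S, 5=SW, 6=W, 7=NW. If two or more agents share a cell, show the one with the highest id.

.....
.....
.1.1.
.....
0....
..5..

t=1: a0@(4,4):NE a1@(4,1):NE a2@(0,0):N a3@(3,4):SW
t=2: a0@(3,0):NE a1@(3,2):NE a2@(5,0):N a3@(4,3):SW
t=3: a0@(2,1):NE a1@(2,3):NE a2@(4,0):N a3@(5,2):SW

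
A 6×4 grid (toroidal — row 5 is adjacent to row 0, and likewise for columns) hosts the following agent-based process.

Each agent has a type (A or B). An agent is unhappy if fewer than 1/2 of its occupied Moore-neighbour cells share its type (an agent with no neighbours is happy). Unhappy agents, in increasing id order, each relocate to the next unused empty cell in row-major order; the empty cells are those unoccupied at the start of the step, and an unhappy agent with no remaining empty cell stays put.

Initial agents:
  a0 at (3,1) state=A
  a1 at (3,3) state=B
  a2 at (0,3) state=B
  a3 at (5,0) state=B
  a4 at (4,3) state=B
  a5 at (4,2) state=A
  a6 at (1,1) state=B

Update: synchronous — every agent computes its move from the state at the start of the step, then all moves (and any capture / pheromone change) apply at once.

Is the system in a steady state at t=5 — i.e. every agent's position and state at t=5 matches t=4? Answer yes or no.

no

t=1: a0@(3,1):A a1@(3,3):B a2@(0,3):B a3@(5,0):B a4@(4,3):B a5@(0,0):A a6@(1,1):B
t=2: a0@(3,1):A a1@(3,3):B a2@(0,3):B a3@(5,0):B a4@(4,3):B a5@(0,1):A a6@(0,2):B
t=3: a0@(3,1):A a1@(3,3):B a2@(0,3):B a3@(5,0):B a4@(4,3):B a5@(0,0):A a6@(0,2):B
t=4: a0@(3,1):A a1@(3,3):B a2@(0,3):B a3@(5,0):B a4@(4,3):B a5@(0,1):A a6@(0,2):B
t=5: a0@(3,1):A a1@(3,3):B a2@(0,3):B a3@(5,0):B a4@(4,3):B a5@(0,0):A a6@(0,2):B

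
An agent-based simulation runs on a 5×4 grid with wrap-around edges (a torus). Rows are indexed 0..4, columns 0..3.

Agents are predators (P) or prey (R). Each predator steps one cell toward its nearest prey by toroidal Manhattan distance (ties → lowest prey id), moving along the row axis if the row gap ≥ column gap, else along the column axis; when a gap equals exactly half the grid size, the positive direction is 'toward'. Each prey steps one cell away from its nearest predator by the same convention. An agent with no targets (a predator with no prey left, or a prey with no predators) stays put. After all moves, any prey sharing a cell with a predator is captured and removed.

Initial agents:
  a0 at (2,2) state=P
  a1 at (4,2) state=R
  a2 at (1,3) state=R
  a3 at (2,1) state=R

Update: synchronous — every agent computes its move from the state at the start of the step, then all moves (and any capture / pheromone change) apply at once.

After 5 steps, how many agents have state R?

3

t=1: a0@(2,1):P a1@(0,2):R a2@(0,3):R a3@(2,0):R
t=2: a0@(2,0):P a1@(4,2):R a2@(4,3):R a3@(2,3):R
t=3: a0@(2,3):P a1@(0,2):R a2@(0,3):R a3@(2,2):R
t=4: a0@(2,2):P a1@(4,2):R a2@(4,3):R a3@(2,1):R
t=5: a0@(2,1):P a1@(0,2):R a2@(0,3):R a3@(2,0):R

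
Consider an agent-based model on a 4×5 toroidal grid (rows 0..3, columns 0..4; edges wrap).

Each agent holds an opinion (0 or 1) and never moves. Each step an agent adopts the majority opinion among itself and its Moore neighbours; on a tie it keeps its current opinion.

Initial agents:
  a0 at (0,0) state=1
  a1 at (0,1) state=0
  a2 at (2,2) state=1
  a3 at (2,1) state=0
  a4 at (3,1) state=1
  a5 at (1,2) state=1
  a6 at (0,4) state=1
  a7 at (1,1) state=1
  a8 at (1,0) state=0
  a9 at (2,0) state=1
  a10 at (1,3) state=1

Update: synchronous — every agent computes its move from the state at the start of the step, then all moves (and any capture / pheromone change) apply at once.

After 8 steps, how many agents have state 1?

11

t=1: a0@(0,0):1 a1@(0,1):1 a2@(2,2):1 a3@(2,1):1 a4@(3,1):1 a5@(1,2):1 a6@(0,4):1 a7@(1,1):1 a8@(1,0):1 a9@(2,0):1 a10@(1,3):1
t=2: (unchanged — steady state)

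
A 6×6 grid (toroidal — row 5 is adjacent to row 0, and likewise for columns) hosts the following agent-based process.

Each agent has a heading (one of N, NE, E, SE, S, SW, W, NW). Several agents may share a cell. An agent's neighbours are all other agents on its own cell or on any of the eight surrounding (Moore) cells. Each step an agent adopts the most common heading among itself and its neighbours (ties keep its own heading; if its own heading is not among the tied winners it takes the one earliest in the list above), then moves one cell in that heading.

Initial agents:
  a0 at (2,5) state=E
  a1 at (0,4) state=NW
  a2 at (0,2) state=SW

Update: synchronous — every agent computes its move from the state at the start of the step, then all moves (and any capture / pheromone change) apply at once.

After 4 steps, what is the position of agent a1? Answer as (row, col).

t=1: a0@(2,0):E a1@(5,3):NW a2@(1,1):SW
t=2: a0@(2,1):E a1@(4,2):NW a2@(2,0):SW
t=3: a0@(2,2):E a1@(3,1):NW a2@(3,5):SW
t=4: a0@(2,3):E a1@(2,0):NW a2@(4,4):SW

(2, 0)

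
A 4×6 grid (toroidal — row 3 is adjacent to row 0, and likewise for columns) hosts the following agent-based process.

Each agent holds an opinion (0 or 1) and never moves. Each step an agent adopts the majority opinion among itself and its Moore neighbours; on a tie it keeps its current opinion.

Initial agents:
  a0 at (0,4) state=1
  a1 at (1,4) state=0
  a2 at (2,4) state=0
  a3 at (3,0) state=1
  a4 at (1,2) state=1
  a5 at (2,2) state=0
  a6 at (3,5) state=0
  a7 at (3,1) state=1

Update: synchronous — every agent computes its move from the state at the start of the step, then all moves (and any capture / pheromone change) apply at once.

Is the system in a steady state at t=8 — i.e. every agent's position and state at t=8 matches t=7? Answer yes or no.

yes

t=1: a0@(0,4):0 a1@(1,4):0 a2@(2,4):0 a3@(3,0):1 a4@(1,2):1 a5@(2,2):1 a6@(3,5):0 a7@(3,1):1
t=2: (unchanged — steady state)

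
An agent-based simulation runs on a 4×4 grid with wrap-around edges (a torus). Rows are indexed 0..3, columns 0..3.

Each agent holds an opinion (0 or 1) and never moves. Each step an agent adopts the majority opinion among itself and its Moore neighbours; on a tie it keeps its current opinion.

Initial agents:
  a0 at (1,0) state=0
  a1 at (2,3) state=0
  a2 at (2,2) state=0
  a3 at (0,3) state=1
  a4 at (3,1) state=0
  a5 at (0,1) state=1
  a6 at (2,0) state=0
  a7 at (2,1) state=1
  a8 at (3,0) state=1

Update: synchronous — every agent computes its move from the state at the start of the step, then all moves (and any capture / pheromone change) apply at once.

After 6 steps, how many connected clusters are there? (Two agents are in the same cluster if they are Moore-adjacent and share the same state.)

1

t=1: a0@(1,0):0 a1@(2,3):0 a2@(2,2):0 a3@(0,3):1 a4@(3,1):0 a5@(0,1):1 a6@(2,0):0 a7@(2,1):0 a8@(3,0):1
t=2: a0@(1,0):0 a1@(2,3):0 a2@(2,2):0 a3@(0,3):1 a4@(3,1):0 a5@(0,1):1 a6@(2,0):0 a7@(2,1):0 a8@(3,0):0
t=3: a0@(1,0):0 a1@(2,3):0 a2@(2,2):0 a3@(0,3):0 a4@(3,1):0 a5@(0,1):0 a6@(2,0):0 a7@(2,1):0 a8@(3,0):0
t=4: (unchanged — steady state)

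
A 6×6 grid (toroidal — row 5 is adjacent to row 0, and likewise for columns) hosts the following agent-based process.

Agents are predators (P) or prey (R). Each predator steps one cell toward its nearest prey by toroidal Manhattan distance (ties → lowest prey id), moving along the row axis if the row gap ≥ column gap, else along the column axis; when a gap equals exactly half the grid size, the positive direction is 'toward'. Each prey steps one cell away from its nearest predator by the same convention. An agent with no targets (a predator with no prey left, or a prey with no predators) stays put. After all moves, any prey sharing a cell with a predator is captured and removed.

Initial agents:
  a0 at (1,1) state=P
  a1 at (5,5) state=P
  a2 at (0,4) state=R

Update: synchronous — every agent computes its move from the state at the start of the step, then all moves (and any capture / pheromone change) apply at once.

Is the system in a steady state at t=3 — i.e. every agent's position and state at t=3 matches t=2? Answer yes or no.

yes

t=1: a0@(1,2):P a1@(0,5):P a2@(1,4):R
t=2: a0@(1,3):P a1@(1,5):P
t=3: (unchanged — steady state)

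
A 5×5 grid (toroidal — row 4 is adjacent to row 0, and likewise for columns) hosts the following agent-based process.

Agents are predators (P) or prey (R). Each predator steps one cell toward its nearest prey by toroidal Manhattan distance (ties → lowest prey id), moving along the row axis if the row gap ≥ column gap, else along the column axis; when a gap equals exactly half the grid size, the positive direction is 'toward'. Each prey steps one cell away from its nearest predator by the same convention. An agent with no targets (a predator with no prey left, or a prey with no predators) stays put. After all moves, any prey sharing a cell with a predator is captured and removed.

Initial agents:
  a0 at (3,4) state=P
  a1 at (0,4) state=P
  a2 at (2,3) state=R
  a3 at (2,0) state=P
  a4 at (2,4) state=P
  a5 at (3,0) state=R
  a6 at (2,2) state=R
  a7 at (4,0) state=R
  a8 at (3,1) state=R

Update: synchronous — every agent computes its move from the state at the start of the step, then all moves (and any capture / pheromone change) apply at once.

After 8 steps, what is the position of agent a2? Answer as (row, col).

t=1: a0@(3,0):P a1@(4,4):P a2@(2,2):R a3@(3,0):P a4@(2,3):P a5@(3,1):R a7@(0,0):R a8@(3,2):R
t=2: a0@(3,1):P a1@(0,4):P a2@(2,1):R a3@(3,1):P a4@(2,2):P a5@(3,2):R a7@(1,0):R a8@(3,3):R
t=3: a0@(2,1):P a1@(1,4):P a2@(1,1):R a3@(2,1):P a4@(2,1):P a5@(3,3):R a7@(2,0):R a8@(3,4):R
t=4: a0@(1,1):P a1@(1,0):P a2@(0,1):R a3@(1,1):P a4@(1,1):P a5@(3,4):R a7@(2,4):R a8@(4,4):R
t=5: a0@(0,1):P a1@(0,0):P a2@(4,1):R a3@(0,1):P a4@(0,1):P a5@(4,4):R a7@(3,4):R a8@(3,4):R
t=6: a0@(4,1):P a1@(4,0):P a2@(3,1):R a3@(4,1):P a4@(4,1):P a5@(3,4):R a7@(2,4):R a8@(2,4):R
t=7: a0@(3,1):P a1@(3,0):P a2@(2,1):R a3@(3,1):P a4@(3,1):P a5@(2,4):R a7@(1,4):R a8@(1,4):R
t=8: a0@(2,1):P a1@(2,0):P a2@(1,1):R a3@(2,1):P a4@(2,1):P a5@(1,4):R a7@(0,4):R a8@(0,4):R

(1, 1)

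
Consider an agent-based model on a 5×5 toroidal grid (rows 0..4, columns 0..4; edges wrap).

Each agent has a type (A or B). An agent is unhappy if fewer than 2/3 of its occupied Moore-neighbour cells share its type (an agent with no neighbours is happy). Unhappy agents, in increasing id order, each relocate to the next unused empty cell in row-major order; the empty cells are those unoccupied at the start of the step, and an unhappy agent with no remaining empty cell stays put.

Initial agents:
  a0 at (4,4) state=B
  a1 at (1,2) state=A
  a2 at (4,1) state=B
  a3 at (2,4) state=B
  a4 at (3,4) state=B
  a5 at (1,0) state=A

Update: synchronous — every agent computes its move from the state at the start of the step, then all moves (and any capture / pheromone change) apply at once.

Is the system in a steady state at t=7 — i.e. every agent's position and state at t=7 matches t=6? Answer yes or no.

yes

t=1: a0@(4,4):B a1@(1,2):A a2@(4,1):B a3@(0,0):B a4@(3,4):B a5@(0,1):A
t=2: a0@(4,4):B a1@(1,2):A a2@(0,2):B a3@(0,0):B a4@(3,4):B a5@(0,3):A
t=3: a0@(4,4):B a1@(0,1):A a2@(0,4):B a3@(0,0):B a4@(3,4):B a5@(1,0):A
t=4: a0@(4,4):B a1@(0,2):A a2@(0,4):B a3@(0,3):B a4@(3,4):B a5@(1,1):A
t=5: a0@(4,4):B a1@(0,0):A a2@(0,4):B a3@(0,3):B a4@(3,4):B a5@(1,1):A
t=6: a0@(4,4):B a1@(0,1):A a2@(0,4):B a3@(0,3):B a4@(3,4):B a5@(1,1):A
t=7: (unchanged — steady state)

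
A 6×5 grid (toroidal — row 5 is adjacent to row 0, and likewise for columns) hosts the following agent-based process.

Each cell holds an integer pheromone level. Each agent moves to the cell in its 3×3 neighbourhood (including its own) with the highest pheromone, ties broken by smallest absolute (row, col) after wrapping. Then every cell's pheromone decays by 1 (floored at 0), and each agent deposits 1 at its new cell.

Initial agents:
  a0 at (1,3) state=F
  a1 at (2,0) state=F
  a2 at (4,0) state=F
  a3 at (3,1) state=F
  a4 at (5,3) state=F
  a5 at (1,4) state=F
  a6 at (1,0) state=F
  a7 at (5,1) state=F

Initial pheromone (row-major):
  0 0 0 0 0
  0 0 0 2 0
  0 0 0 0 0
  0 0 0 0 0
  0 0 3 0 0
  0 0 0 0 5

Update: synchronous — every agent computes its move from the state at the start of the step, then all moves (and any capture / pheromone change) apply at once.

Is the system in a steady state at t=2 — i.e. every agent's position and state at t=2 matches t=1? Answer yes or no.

t=1: a0@(1,3) a1@(1,0) a2@(5,4) a3@(4,2) a4@(5,4) a5@(1,3) a6@(0,0) a7@(4,2) | pheromone: 1 0 0 0 0 / 1 0 0 3 0 / 0 0 0 0 0 / 0 0 0 0 0 / 0 0 4 0 0 / 0 0 0 0 6
t=2: a0@(1,3) a1@(0,0) a2@(5,4) a3@(4,2) a4@(5,4) a5@(1,3) a6@(5,4) a7@(4,2) | pheromone: 1 0 0 0 0 / 0 0 0 4 0 / 0 0 0 0 0 / 0 0 0 0 0 / 0 0 5 0 0 / 0 0 0 0 8

no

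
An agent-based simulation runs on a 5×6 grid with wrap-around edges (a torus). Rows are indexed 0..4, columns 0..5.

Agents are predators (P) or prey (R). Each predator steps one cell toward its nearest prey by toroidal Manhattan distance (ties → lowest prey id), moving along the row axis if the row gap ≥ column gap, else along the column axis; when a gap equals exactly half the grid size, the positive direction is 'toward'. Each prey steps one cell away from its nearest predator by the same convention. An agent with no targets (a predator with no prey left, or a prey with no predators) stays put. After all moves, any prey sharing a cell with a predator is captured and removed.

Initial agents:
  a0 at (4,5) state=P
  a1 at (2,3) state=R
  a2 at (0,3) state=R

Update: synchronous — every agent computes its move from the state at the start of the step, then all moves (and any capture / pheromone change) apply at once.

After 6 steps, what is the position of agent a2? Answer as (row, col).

t=1: a0@(4,4):P a1@(1,3):R a2@(0,2):R
t=2: a0@(0,4):P a1@(2,3):R a2@(0,1):R
t=3: a0@(1,4):P a1@(3,3):R a2@(0,0):R
t=4: a0@(2,4):P a1@(4,3):R a2@(0,1):R
t=5: a0@(3,4):P a1@(0,3):R a2@(0,0):R
t=6: a0@(4,4):P a1@(1,3):R a2@(1,0):R

(1, 0)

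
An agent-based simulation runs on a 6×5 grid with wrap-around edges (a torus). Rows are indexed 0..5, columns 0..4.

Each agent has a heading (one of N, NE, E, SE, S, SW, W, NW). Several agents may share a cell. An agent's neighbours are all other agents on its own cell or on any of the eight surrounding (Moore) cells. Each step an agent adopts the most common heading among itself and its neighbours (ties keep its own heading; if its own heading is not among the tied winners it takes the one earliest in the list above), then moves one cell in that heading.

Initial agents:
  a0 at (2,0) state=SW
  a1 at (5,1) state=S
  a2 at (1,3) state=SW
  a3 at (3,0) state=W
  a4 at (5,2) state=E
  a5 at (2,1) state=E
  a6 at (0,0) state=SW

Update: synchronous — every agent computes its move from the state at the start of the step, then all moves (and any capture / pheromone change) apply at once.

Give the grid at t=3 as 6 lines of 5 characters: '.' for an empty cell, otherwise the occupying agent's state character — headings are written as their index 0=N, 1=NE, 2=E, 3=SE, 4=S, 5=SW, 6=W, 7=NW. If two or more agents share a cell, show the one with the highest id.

.....
.....
.4..2
..5..
5.5..
2.5..

t=1: a0@(3,4):SW a1@(0,1):S a2@(2,2):SW a3@(3,4):W a4@(5,3):E a5@(2,2):E a6@(1,4):SW
t=2: a0@(4,3):SW a1@(1,1):S a2@(3,1):SW a3@(3,3):W a4@(5,4):E a5@(2,3):E a6@(2,3):SW
t=3: a0@(5,2):SW a1@(2,1):S a2@(4,0):SW a3@(4,2):SW a4@(5,0):E a5@(2,4):E a6@(3,2):SW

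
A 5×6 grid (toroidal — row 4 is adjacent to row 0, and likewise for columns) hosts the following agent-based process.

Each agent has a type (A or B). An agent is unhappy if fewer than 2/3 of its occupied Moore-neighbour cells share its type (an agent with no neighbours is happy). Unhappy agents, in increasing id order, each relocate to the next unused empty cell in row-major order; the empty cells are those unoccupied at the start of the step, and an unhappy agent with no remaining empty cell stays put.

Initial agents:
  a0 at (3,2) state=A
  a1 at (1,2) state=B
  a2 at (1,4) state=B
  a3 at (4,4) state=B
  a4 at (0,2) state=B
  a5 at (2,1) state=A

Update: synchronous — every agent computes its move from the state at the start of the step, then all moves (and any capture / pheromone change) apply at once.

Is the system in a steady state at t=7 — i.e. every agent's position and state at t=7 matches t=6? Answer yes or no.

yes

t=1: a0@(3,2):A a1@(0,0):B a2@(1,4):B a3@(4,4):B a4@(0,2):B a5@(0,1):A
t=2: a0@(3,2):A a1@(0,3):B a2@(1,4):B a3@(4,4):B a4@(0,4):B a5@(0,5):A
t=3: a0@(3,2):A a1@(0,3):B a2@(1,4):B a3@(4,4):B a4@(0,4):B a5@(0,0):A
t=4: (unchanged — steady state)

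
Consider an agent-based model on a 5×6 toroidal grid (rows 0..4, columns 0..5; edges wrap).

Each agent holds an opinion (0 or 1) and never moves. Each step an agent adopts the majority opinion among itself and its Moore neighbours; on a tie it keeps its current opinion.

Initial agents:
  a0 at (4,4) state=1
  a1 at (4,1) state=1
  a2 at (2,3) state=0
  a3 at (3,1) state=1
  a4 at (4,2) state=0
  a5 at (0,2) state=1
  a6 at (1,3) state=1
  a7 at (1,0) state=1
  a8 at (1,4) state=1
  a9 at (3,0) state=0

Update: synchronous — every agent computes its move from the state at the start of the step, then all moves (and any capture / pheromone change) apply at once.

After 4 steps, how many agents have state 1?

10

t=1: a0@(4,4):1 a1@(4,1):1 a2@(2,3):1 a3@(3,1):1 a4@(4,2):1 a5@(0,2):1 a6@(1,3):1 a7@(1,0):1 a8@(1,4):1 a9@(3,0):1
t=2: (unchanged — steady state)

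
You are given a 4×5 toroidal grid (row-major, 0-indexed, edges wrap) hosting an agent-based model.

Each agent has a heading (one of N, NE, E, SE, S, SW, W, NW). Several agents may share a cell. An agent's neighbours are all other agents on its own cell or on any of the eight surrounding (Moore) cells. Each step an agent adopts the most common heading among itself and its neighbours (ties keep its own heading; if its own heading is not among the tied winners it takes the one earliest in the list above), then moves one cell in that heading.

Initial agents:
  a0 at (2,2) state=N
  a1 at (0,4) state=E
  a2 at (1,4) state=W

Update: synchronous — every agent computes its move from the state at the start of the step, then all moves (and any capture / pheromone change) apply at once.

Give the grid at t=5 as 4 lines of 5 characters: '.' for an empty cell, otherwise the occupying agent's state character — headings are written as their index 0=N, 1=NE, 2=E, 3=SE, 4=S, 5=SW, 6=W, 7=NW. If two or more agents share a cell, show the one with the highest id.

t=1: a0@(1,2):N a1@(0,0):E a2@(1,3):W
t=2: a0@(0,2):N a1@(0,1):E a2@(1,2):W
t=3: a0@(3,2):N a1@(0,2):E a2@(1,1):W
t=4: a0@(2,2):N a1@(0,3):E a2@(1,0):W
t=5: a0@(1,2):N a1@(0,4):E a2@(1,4):W

....2
..0.6
.....
.....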